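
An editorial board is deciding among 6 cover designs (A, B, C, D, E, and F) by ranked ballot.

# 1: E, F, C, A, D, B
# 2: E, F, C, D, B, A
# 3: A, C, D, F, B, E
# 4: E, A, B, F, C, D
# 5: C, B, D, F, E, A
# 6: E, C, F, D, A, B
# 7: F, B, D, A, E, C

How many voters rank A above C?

3

Ballots ranking A above C: 3.
Ballots ranking C above A: 4.
So 3 of 7 voters prefer A to C.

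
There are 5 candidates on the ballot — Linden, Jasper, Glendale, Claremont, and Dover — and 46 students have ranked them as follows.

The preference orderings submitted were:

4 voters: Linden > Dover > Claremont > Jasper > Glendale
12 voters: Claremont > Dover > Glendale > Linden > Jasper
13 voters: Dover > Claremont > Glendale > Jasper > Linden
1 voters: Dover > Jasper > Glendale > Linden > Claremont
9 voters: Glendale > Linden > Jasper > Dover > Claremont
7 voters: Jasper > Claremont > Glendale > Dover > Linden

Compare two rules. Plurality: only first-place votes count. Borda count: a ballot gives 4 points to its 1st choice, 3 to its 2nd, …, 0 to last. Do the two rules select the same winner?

Plurality first-place counts: Linden 4, Jasper 7, Glendale 9, Claremont 12, Dover 14 → Dover.
Borda totals: Linden 56, Jasper 66, Glendale 102, Claremont 116, Dover 120 → Dover.
The two rules agree on Dover.

Yes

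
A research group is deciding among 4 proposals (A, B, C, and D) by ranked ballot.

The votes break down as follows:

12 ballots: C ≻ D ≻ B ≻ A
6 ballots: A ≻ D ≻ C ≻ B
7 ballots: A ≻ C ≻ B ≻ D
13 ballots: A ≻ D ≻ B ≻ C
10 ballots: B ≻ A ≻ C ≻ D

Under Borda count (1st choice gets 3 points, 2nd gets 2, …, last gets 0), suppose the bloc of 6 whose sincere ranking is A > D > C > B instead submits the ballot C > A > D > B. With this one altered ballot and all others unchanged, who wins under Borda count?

A

Borda totals with the altered ballot: A 92, B 62, C 78, D 56.
The winner is unchanged: still A.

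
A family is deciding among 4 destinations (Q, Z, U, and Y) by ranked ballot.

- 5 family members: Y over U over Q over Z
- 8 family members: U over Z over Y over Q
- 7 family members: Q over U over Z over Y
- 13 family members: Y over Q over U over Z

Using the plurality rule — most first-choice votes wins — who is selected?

First-place vote totals:
  Q: 7
  Z: 0
  U: 8
  Y: 18
Y has the most first-place votes.

Y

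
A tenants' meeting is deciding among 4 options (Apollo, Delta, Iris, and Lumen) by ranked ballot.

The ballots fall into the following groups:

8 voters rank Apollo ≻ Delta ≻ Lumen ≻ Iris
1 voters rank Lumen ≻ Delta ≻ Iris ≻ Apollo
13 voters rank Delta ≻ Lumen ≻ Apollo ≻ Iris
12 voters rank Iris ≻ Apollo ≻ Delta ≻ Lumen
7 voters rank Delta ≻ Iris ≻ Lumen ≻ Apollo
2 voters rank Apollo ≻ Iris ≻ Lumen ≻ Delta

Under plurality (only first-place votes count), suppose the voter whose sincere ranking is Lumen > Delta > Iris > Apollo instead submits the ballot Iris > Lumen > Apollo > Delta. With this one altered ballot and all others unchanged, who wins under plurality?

First-place totals with the altered ballot: Apollo 10, Delta 20, Iris 13, Lumen 0.
The winner is unchanged: still Delta.

Delta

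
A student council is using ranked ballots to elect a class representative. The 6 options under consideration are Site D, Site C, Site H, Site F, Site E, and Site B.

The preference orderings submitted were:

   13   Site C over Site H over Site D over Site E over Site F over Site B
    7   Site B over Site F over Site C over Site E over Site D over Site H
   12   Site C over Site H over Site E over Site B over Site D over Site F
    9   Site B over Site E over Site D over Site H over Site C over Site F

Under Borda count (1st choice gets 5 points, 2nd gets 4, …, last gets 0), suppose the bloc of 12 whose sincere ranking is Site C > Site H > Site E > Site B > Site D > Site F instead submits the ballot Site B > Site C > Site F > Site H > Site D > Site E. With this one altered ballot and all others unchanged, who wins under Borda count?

Borda totals with the altered ballot: Site D 85, Site C 143, Site H 94, Site F 77, Site E 76, Site B 140.
The winner is unchanged: still Site C.

Site C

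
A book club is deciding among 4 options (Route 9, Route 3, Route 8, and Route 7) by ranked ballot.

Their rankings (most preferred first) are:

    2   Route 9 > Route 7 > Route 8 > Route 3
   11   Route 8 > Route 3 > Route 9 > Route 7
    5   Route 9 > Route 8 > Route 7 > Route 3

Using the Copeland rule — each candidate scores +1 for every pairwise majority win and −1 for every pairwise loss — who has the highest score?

Pairwise results:
  Route 9 vs Route 3: Route 3 wins 11–7.
  Route 9 vs Route 8: Route 8 wins 11–7.
  Route 9 vs Route 7: Route 9 wins 18–0.
  Route 3 vs Route 8: Route 8 wins 18–0.
  Route 3 vs Route 7: Route 3 wins 11–7.
  Route 8 vs Route 7: Route 8 wins 16–2.
Copeland scores (wins − losses):
  Route 9: 1 − 2 = -1
  Route 3: 2 − 1 = 1
  Route 8: 3 − 0 = 3
  Route 7: 0 − 3 = -3
Route 8 has the best Copeland score.

Route 8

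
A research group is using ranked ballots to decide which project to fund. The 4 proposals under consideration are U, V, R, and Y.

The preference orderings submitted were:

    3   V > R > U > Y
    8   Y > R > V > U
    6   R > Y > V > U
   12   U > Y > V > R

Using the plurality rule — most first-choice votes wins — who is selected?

U

First-place vote totals:
  U: 12
  V: 3
  R: 6
  Y: 8
U has the most first-place votes.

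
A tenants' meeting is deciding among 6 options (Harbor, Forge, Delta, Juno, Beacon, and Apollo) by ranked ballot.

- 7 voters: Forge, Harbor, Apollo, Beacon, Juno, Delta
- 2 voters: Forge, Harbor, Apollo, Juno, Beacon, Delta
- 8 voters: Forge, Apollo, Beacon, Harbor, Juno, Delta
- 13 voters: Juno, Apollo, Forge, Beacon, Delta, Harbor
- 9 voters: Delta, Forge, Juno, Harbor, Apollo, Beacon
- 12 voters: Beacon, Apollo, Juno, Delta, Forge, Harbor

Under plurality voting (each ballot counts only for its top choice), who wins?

First-place vote totals:
  Harbor: 0
  Forge: 17
  Delta: 9
  Juno: 13
  Beacon: 12
  Apollo: 0
Forge has the most first-place votes.

Forge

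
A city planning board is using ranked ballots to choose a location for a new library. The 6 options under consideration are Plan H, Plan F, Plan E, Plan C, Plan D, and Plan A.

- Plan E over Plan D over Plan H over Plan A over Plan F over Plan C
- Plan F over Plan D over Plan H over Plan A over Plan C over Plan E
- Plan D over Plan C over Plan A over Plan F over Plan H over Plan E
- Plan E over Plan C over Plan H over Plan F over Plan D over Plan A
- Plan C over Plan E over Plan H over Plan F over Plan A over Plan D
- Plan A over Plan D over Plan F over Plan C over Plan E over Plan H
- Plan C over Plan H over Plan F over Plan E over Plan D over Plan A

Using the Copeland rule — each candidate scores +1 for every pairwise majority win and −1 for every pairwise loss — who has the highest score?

Plan C

Pairwise results:
  Plan H vs Plan F: Plan H wins 4–3.
  Plan H vs Plan E: Plan E wins 4–3.
  Plan H vs Plan C: Plan C wins 5–2.
  Plan H vs Plan D: Plan D wins 4–3.
  Plan H vs Plan A: Plan H wins 5–2.
  Plan F vs Plan E: Plan F wins 4–3.
  Plan F vs Plan C: Plan C wins 4–3.
  Plan F vs Plan D: Plan F wins 4–3.
  Plan F vs Plan A: Plan F wins 4–3.
  Plan E vs Plan C: Plan C wins 5–2.
  Plan E vs Plan D: Plan E wins 4–3.
  Plan E vs Plan A: Plan E wins 4–3.
  Plan C vs Plan D: Plan D wins 4–3.
  Plan C vs Plan A: Plan C wins 4–3.
  Plan D vs Plan A: Plan D wins 5–2.
Copeland scores (wins − losses):
  Plan H: 2 − 3 = -1
  Plan F: 3 − 2 = 1
  Plan E: 3 − 2 = 1
  Plan C: 4 − 1 = 3
  Plan D: 3 − 2 = 1
  Plan A: 0 − 5 = -5
Plan C has the best Copeland score.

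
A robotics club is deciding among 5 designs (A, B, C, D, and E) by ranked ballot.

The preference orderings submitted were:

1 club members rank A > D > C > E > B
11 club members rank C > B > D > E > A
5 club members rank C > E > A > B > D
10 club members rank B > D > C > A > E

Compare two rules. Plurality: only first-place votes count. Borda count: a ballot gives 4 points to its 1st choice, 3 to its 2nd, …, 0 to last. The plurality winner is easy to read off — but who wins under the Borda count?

Plurality first-place counts: A 1, B 10, C 16, D 0, E 0 → C.
Borda totals: A 24, B 78, C 86, D 55, E 27 → C.

C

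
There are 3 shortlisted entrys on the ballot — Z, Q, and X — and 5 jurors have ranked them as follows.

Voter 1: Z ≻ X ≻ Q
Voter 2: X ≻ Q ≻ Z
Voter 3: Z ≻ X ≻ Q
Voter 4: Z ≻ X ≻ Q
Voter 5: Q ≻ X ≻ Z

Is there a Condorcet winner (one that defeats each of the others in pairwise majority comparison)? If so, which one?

Z

Head-to-head results (5 voters total):
Z vs Q: Z wins 3–2.
Z vs X: Z wins 3–2.
Q vs X: X wins 4–1.
Z beats each rival — Q (3–2), X (3–2) — so Z is the Condorcet winner.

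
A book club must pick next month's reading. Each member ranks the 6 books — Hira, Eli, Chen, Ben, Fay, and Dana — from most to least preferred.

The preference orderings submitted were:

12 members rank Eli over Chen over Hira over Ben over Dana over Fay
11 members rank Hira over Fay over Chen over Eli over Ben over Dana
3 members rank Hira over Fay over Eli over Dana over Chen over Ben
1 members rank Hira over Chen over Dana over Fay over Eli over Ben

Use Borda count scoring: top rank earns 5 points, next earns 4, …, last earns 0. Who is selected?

Hira

Borda scores:
  Hira: 12·3 + 11·5 + 3·5 + 5 = 111
  Eli: 12·5 + 11·2 + 3·3 + 1 = 92
  Chen: 12·4 + 11·3 + 3·1 + 4 = 88
  Ben: 12·2 + 11·1 + 3·0 + 0 = 35
  Fay: 12·0 + 11·4 + 3·4 + 2 = 58
  Dana: 12·1 + 11·0 + 3·2 + 3 = 21
Hira has the highest total.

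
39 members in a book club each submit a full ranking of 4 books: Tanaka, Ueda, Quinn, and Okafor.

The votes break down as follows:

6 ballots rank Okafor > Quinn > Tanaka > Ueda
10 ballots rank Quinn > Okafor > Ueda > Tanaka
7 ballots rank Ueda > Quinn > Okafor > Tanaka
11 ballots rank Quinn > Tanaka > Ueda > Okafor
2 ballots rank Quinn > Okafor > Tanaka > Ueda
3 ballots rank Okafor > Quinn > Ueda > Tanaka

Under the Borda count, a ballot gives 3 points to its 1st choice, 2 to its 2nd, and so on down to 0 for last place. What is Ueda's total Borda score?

Borda scores:
  Tanaka: 6·1 + 10·0 + 7·0 + 11·2 + 2·1 + 3·0 = 30
  Ueda: 6·0 + 10·1 + 7·3 + 11·1 + 2·0 + 3·1 = 45
  Quinn: 6·2 + 10·3 + 7·2 + 11·3 + 2·3 + 3·2 = 101
  Okafor: 6·3 + 10·2 + 7·1 + 11·0 + 2·2 + 3·3 = 58

45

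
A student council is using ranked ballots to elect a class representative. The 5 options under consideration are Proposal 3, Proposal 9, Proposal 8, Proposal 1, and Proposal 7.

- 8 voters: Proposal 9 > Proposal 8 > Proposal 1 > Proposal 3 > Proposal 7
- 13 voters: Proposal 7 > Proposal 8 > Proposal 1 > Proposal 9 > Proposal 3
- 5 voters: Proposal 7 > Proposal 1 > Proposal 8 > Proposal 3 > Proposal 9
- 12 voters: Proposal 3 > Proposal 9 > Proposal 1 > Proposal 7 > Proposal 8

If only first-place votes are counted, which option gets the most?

Proposal 7

First-place vote totals:
  Proposal 3: 12
  Proposal 9: 8
  Proposal 8: 0
  Proposal 1: 0
  Proposal 7: 18
Proposal 7 has the most first-place votes.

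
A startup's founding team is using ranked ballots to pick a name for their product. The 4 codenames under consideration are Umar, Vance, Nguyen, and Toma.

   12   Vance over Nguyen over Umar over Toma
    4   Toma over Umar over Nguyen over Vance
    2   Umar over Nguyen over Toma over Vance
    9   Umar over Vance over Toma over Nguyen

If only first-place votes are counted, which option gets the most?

First-place vote totals:
  Umar: 11
  Vance: 12
  Nguyen: 0
  Toma: 4
Vance has the most first-place votes.

Vance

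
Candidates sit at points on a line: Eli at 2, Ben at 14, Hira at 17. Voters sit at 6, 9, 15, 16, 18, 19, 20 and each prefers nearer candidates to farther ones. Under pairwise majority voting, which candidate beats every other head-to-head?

Hira

With single-peaked preferences on a line, the Condorcet winner is the candidate closest to the median voter.
The median voter (position 16) is closest to Hira at 17.
Check: Hira vs Ben — voters closer to Hira: 4 of 7.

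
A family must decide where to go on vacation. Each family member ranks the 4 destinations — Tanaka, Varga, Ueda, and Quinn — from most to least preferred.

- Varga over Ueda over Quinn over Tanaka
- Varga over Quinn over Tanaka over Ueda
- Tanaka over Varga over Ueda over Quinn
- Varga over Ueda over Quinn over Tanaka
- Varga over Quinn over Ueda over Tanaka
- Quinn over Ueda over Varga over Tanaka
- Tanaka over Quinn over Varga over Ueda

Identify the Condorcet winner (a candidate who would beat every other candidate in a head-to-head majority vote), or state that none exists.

Head-to-head results (7 voters total):
Tanaka vs Varga: Varga wins 5–2.
Tanaka vs Ueda: Ueda wins 4–3.
Tanaka vs Quinn: Quinn wins 5–2.
Varga vs Ueda: Varga wins 6–1.
Varga vs Quinn: Varga wins 5–2.
Ueda vs Quinn: Quinn wins 4–3.
Varga beats each rival — Tanaka (5–2), Ueda (6–1), Quinn (5–2) — so Varga is the Condorcet winner.

Varga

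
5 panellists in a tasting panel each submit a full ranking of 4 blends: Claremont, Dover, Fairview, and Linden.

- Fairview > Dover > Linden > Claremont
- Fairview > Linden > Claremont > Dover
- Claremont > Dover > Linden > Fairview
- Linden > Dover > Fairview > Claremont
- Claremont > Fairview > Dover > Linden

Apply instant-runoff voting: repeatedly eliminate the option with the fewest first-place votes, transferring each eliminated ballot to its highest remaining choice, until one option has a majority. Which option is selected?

Round 1: Claremont 2, Fairview 2, Linden 1, Dover 0. Dover has the fewest and is eliminated.
Round 2: Claremont 2, Fairview 2, Linden 1. Linden has the fewest and is eliminated.
Round 3: Fairview 3, Claremont 2. Fairview has a majority.

Fairview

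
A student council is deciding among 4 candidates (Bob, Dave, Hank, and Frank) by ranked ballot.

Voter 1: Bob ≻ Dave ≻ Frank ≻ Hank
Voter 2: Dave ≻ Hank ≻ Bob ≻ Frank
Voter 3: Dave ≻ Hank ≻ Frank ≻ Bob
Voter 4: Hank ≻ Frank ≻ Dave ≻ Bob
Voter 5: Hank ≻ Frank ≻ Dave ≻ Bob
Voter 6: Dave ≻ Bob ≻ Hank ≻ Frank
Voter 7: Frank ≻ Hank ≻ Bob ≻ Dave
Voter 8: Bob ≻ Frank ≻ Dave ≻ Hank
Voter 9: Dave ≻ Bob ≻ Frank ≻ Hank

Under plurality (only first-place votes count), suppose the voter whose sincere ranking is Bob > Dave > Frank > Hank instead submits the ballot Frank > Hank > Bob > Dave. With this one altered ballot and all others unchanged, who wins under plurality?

First-place totals with the altered ballot: Bob 1, Dave 4, Hank 2, Frank 2.
The winner is unchanged: still Dave.

Dave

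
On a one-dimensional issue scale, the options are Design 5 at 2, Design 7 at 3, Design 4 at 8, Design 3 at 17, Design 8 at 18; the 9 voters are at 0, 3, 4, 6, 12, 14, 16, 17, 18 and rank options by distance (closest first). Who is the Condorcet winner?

With single-peaked preferences on a line, the Condorcet winner is the candidate closest to the median voter.
The median voter (position 12) is closest to Design 4 at 8.
Check: Design 4 vs Design 8 — voters closer to Design 4: 5 of 9.

Design 4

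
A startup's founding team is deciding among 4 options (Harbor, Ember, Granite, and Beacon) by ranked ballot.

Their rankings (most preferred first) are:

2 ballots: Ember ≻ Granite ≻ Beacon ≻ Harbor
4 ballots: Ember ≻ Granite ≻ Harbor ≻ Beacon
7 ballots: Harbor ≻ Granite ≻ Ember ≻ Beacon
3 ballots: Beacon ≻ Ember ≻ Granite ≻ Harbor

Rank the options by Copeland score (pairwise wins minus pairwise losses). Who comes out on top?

Pairwise results:
  Harbor vs Ember: Ember wins 9–7.
  Harbor vs Granite: Granite wins 9–7.
  Harbor vs Beacon: Harbor wins 11–5.
  Ember vs Granite: Ember wins 9–7.
  Ember vs Beacon: Ember wins 13–3.
  Granite vs Beacon: Granite wins 13–3.
Copeland scores (wins − losses):
  Harbor: 1 − 2 = -1
  Ember: 3 − 0 = 3
  Granite: 2 − 1 = 1
  Beacon: 0 − 3 = -3
Ember has the best Copeland score.

Ember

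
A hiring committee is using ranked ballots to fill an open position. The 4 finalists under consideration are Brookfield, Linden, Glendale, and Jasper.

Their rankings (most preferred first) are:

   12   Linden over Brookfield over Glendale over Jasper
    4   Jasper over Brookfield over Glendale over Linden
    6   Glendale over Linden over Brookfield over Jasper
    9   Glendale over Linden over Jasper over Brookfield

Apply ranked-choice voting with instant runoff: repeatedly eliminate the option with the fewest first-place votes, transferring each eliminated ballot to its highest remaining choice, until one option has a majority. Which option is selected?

Round 1: Glendale 15, Linden 12, Jasper 4, Brookfield 0. Brookfield has the fewest and is eliminated.
Round 2: Glendale 15, Linden 12, Jasper 4. Jasper has the fewest and is eliminated.
Round 3: Glendale 19, Linden 12. Glendale has a majority.

Glendale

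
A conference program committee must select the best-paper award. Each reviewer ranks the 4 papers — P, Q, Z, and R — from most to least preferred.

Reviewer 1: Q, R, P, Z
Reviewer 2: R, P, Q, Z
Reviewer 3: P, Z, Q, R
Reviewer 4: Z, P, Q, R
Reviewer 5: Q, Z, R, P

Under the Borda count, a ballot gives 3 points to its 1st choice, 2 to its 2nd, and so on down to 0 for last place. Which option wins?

Q

Borda scores:
  P: 1 + 2 + 3 + 2 + 0 = 8
  Q: 3 + 1 + 1 + 1 + 3 = 9
  Z: 0 + 0 + 2 + 3 + 2 = 7
  R: 2 + 3 + 0 + 0 + 1 = 6
Q has the highest total.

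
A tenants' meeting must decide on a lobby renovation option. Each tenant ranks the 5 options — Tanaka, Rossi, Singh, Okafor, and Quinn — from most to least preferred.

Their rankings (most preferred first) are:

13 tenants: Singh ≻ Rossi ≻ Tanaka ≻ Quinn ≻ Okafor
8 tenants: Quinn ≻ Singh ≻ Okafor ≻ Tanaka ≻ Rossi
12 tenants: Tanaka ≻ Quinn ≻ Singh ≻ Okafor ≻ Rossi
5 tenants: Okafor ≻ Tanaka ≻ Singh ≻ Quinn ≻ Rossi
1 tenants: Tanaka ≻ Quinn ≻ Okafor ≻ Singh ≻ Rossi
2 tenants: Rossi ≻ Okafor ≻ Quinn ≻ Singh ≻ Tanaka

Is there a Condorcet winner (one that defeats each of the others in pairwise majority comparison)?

No

Head-to-head results (41 voters total):
Tanaka vs Rossi: Tanaka wins 26–15.
Tanaka vs Singh: Singh wins 23–18.
Tanaka vs Okafor: Tanaka wins 26–15.
Tanaka vs Quinn: Tanaka wins 31–10.
Rossi vs Singh: Singh wins 39–2.
Rossi vs Okafor: Okafor wins 26–15.
Rossi vs Quinn: Quinn wins 26–15.
Singh vs Okafor: Singh wins 33–8.
Singh vs Quinn: Quinn wins 23–18.
Okafor vs Quinn: Quinn wins 34–7.
No candidate beats all others: Tanaka beats Quinn beats Singh beats Tanaka, a majority cycle.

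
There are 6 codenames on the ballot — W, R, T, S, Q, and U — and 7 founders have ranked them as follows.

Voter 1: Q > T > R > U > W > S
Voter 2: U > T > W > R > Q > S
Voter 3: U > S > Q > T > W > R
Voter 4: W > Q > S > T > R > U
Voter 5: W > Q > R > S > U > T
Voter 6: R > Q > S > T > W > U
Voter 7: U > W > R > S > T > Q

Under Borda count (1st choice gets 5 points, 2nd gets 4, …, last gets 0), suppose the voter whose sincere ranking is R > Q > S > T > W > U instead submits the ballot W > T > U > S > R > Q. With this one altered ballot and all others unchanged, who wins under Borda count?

Borda totals with the altered ballot: W 24, R 13, T 17, S 13, Q 17, U 21.
The switch changes the winner from Q to W.

W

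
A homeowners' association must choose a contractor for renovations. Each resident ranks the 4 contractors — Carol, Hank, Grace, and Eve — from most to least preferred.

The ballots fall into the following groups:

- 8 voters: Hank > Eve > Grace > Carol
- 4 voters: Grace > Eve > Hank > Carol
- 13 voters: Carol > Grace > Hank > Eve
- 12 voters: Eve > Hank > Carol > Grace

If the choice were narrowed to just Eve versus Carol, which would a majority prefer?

Eve

Ballots ranking Eve above Carol: 8+4+12 = 24.
Ballots ranking Carol above Eve: 13.
Eve wins the head-to-head, 24–13.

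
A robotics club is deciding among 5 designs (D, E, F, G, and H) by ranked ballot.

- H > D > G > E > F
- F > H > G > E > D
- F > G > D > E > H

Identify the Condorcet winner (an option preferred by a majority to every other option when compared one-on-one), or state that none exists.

Head-to-head results (3 voters total):
D vs E: D wins 2–1.
D vs F: F wins 2–1.
D vs G: G wins 2–1.
D vs H: H wins 2–1.
E vs F: F wins 2–1.
E vs G: G wins 3–0.
E vs H: H wins 2–1.
F vs G: F wins 2–1.
F vs H: F wins 2–1.
G vs H: H wins 2–1.
F beats each rival — D (2–1), E (2–1), G (2–1), H (2–1) — so F is the Condorcet winner.

F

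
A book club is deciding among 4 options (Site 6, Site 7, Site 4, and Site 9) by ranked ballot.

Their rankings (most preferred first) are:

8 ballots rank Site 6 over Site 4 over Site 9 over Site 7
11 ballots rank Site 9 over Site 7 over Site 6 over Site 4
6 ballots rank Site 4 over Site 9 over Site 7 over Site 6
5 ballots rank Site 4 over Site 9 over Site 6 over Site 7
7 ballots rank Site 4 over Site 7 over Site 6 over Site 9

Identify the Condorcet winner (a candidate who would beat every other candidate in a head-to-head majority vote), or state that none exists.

No Condorcet winner

Head-to-head results (37 voters total):
Site 6 vs Site 7: Site 7 wins 24–13.
Site 6 vs Site 4: Site 6 wins 19–18.
Site 6 vs Site 9: Site 9 wins 22–15.
Site 7 vs Site 4: Site 4 wins 26–11.
Site 7 vs Site 9: Site 9 wins 30–7.
Site 4 vs Site 9: Site 4 wins 26–11.
No candidate beats all others: Site 6 beats Site 4 beats Site 7 beats Site 6, a majority cycle.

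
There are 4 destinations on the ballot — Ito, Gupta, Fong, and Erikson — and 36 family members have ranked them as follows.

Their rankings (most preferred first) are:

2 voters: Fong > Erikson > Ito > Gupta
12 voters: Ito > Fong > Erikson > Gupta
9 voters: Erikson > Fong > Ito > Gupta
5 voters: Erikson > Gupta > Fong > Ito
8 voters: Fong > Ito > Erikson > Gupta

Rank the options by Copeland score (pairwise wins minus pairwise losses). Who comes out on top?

Pairwise results:
  Ito vs Gupta: Ito wins 31–5.
  Ito vs Fong: Fong wins 24–12.
  Ito vs Erikson: Ito wins 20–16.
  Gupta vs Fong: Fong wins 31–5.
  Gupta vs Erikson: Erikson wins 36–0.
  Fong vs Erikson: Fong wins 22–14.
Copeland scores (wins − losses):
  Ito: 2 − 1 = 1
  Gupta: 0 − 3 = -3
  Fong: 3 − 0 = 3
  Erikson: 1 − 2 = -1
Fong has the best Copeland score.

Fong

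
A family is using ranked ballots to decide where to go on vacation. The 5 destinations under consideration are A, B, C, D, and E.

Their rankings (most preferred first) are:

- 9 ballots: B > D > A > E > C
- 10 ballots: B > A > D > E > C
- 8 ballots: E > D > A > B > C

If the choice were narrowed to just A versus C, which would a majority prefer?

Ballots ranking A above C: 9+10+8 = 27.
Ballots ranking C above A: 0.
A wins the head-to-head, 27–0.

A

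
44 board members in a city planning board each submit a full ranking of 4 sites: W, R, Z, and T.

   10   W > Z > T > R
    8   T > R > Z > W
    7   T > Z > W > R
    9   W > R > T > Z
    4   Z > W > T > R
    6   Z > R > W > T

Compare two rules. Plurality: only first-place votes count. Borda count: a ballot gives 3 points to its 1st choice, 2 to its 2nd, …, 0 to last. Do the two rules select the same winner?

Plurality first-place counts: W 19, R 0, Z 10, T 15 → W.
Borda totals: W 78, R 46, Z 72, T 68 → W.
The two rules agree on W.

Yes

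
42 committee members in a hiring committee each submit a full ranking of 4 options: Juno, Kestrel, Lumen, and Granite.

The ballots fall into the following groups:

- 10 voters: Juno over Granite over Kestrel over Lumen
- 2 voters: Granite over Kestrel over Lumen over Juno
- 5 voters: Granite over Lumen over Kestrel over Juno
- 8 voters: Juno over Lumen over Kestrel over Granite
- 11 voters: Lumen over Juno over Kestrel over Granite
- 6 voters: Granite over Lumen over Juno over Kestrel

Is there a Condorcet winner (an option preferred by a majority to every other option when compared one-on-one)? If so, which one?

None — there is no Condorcet winner

Head-to-head results (42 voters total):
Juno vs Kestrel: Juno wins 35–7.
Juno vs Lumen: Lumen wins 24–18.
Juno vs Granite: Juno wins 29–13.
Kestrel vs Lumen: Lumen wins 30–12.
Kestrel vs Granite: Granite wins 23–19.
Lumen vs Granite: Granite wins 23–19.
No candidate beats all others: Juno beats Granite beats Lumen beats Juno, a majority cycle.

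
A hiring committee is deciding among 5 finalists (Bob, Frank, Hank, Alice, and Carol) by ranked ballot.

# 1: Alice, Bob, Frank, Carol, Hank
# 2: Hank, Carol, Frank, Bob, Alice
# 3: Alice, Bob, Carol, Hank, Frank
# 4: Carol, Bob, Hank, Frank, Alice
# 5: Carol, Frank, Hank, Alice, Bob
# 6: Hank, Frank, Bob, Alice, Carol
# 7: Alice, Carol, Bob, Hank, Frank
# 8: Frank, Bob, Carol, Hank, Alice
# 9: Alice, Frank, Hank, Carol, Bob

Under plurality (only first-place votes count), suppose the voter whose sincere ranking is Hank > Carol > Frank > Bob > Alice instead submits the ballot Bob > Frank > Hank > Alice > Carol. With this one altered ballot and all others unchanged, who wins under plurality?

Alice

First-place totals with the altered ballot: Bob 1, Frank 1, Hank 1, Alice 4, Carol 2.
The winner is unchanged: still Alice.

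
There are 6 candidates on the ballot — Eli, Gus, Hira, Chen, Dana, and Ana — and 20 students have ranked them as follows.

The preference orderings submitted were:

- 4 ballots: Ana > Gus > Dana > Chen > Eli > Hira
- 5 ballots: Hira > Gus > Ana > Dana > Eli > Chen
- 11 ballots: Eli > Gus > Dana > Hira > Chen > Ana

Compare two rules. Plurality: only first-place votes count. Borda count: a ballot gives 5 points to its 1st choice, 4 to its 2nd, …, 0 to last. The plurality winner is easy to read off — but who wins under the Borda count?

Gus

Plurality first-place counts: Eli 11, Gus 0, Hira 5, Chen 0, Dana 0, Ana 4 → Eli.
Borda totals: Eli 64, Gus 80, Hira 47, Chen 19, Dana 55, Ana 35 → Gus.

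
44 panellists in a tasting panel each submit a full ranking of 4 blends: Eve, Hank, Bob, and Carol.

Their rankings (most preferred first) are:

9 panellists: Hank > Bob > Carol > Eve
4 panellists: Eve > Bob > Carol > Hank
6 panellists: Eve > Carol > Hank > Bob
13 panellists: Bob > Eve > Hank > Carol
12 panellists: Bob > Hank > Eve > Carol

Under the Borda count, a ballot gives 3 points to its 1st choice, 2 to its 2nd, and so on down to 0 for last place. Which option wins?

Bob

Borda scores:
  Eve: 9·0 + 4·3 + 6·3 + 13·2 + 12·1 = 68
  Hank: 9·3 + 4·0 + 6·1 + 13·1 + 12·2 = 70
  Bob: 9·2 + 4·2 + 6·0 + 13·3 + 12·3 = 101
  Carol: 9·1 + 4·1 + 6·2 + 13·0 + 12·0 = 25
Bob has the highest total.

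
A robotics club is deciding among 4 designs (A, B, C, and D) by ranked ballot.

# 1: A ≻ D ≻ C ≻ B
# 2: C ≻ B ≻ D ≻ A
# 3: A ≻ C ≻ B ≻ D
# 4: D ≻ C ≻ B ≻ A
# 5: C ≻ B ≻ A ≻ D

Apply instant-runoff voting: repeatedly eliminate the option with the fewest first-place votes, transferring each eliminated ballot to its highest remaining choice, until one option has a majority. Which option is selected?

Round 1: A 2, C 2, D 1, B 0. B has the fewest and is eliminated.
Round 2: A 2, C 2, D 1. D has the fewest and is eliminated.
Round 3: C 3, A 2. C has a majority.

C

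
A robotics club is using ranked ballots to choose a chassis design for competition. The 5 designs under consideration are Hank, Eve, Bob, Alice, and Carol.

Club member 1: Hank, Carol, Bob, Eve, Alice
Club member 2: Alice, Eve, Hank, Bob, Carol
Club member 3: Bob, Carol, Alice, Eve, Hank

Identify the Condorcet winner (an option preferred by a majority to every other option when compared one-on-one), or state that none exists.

Head-to-head results (3 voters total):
Hank vs Eve: Eve wins 2–1.
Hank vs Bob: Hank wins 2–1.
Hank vs Alice: Alice wins 2–1.
Hank vs Carol: Hank wins 2–1.
Eve vs Bob: Bob wins 2–1.
Eve vs Alice: Alice wins 2–1.
Eve vs Carol: Carol wins 2–1.
Bob vs Alice: Bob wins 2–1.
Bob vs Carol: Bob wins 2–1.
Alice vs Carol: Carol wins 2–1.
No candidate beats all others: Hank beats Bob beats Eve beats Hank, a majority cycle.

None — there is no Condorcet winner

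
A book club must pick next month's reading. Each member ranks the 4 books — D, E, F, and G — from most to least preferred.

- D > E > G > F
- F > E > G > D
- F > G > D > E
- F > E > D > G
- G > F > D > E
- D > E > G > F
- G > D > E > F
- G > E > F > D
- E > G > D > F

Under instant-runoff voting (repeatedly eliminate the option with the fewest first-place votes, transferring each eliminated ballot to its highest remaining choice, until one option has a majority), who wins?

G

Round 1: F 3, G 3, D 2, E 1. E has the fewest and is eliminated.
Round 2: G 4, F 3, D 2. D has the fewest and is eliminated.
Round 3: G 6, F 3. G has a majority.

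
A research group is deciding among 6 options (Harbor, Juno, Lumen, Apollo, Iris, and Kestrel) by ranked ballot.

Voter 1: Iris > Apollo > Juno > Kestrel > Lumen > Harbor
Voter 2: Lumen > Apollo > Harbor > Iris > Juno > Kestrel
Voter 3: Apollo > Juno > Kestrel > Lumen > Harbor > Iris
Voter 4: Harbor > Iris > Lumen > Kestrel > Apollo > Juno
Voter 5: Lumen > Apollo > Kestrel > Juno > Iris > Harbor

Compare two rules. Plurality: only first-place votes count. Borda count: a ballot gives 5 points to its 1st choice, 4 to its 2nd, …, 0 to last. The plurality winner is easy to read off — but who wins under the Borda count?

Plurality first-place counts: Harbor 1, Juno 0, Lumen 2, Apollo 1, Iris 1, Kestrel 0 → Lumen.
Borda totals: Harbor 9, Juno 10, Lumen 16, Apollo 18, Iris 12, Kestrel 10 → Apollo.

Apollo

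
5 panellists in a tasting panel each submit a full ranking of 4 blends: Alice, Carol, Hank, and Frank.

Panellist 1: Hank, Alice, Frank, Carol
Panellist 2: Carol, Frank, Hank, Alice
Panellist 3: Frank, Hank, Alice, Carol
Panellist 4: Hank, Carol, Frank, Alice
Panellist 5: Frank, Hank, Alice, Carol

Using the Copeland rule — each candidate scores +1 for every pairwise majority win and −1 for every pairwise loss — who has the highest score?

Frank

Pairwise results:
  Alice vs Carol: Alice wins 3–2.
  Alice vs Hank: Hank wins 5–0.
  Alice vs Frank: Frank wins 4–1.
  Carol vs Hank: Hank wins 4–1.
  Carol vs Frank: Frank wins 3–2.
  Hank vs Frank: Frank wins 3–2.
Copeland scores (wins − losses):
  Alice: 1 − 2 = -1
  Carol: 0 − 3 = -3
  Hank: 2 − 1 = 1
  Frank: 3 − 0 = 3
Frank has the best Copeland score.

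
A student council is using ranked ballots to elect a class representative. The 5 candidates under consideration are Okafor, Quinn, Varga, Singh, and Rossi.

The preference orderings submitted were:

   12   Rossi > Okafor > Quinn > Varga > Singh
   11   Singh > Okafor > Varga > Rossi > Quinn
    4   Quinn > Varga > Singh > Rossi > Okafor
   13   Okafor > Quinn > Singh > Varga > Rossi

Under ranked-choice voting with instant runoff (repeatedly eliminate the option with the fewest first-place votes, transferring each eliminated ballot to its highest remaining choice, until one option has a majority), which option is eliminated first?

Round 1: Okafor 13, Rossi 12, Singh 11, Quinn 4, Varga 0. Varga has the fewest and is eliminated.
Round 2: Okafor 13, Rossi 12, Singh 11, Quinn 4. Quinn has the fewest and is eliminated.
Round 3: Singh 15, Okafor 13, Rossi 12. Rossi has the fewest and is eliminated.
Round 4: Okafor 25, Singh 15. Okafor has a majority.

Varga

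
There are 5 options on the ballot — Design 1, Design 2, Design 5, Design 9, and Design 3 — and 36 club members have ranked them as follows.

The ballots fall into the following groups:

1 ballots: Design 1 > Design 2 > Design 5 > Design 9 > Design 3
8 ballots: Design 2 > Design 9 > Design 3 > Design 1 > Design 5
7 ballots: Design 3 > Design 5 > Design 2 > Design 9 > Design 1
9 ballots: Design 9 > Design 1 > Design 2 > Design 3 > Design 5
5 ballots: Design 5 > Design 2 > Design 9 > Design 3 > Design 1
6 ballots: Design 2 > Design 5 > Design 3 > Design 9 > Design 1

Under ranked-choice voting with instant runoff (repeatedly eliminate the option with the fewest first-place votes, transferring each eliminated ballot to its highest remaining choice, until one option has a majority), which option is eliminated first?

Round 1: Design 2 14, Design 9 9, Design 3 7, Design 5 5, Design 1 1. Design 1 has the fewest and is eliminated.
Round 2: Design 2 15, Design 9 9, Design 3 7, Design 5 5. Design 5 has the fewest and is eliminated.
Round 3: Design 2 20, Design 9 9, Design 3 7. Design 2 has a majority.

Design 1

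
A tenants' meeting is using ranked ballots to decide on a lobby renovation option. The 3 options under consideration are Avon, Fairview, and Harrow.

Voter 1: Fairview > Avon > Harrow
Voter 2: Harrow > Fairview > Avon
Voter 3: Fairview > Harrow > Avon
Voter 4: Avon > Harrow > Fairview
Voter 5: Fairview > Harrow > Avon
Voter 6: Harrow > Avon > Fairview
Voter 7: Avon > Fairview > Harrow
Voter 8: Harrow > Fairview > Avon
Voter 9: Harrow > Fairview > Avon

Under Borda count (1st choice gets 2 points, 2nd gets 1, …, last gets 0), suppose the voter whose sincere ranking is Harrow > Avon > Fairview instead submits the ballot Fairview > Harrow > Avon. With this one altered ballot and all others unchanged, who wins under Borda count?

Fairview

Borda totals with the altered ballot: Avon 5, Fairview 12, Harrow 10.
The switch changes the winner from Harrow to Fairview.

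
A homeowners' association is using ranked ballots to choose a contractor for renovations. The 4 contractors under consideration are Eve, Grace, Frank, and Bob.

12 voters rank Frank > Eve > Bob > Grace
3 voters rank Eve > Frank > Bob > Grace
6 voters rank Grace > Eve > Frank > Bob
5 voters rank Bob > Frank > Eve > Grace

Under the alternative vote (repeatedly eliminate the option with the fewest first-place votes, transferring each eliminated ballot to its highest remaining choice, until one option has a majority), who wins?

Frank

Round 1: Frank 12, Grace 6, Bob 5, Eve 3. Eve has the fewest and is eliminated.
Round 2: Frank 15, Grace 6, Bob 5. Frank has a majority.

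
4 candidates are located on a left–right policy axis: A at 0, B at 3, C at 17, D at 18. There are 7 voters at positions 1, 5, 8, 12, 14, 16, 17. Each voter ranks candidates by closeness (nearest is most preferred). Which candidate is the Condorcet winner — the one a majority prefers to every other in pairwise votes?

With single-peaked preferences on a line, the Condorcet winner is the candidate closest to the median voter.
The median voter (position 12) is closest to C at 17.
Check: C vs B — voters closer to C: 4 of 7.

C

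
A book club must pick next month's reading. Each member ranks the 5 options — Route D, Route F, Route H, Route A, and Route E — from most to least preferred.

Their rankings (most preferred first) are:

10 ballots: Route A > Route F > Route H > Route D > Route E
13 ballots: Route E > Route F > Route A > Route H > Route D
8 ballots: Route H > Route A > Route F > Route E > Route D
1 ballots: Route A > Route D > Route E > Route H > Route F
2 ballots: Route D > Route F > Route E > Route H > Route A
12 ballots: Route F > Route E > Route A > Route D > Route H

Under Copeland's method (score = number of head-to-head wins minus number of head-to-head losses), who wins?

Route F

Pairwise results:
  Route D vs Route F: Route F wins 43–3.
  Route D vs Route H: Route H wins 31–15.
  Route D vs Route A: Route A wins 44–2.
  Route D vs Route E: Route E wins 33–13.
  Route F vs Route H: Route F wins 37–9.
  Route F vs Route A: Route F wins 27–19.
  Route F vs Route E: Route F wins 32–14.
  Route H vs Route A: Route A wins 36–10.
  Route H vs Route E: Route E wins 28–18.
  Route A vs Route E: Route E wins 27–19.
Copeland scores (wins − losses):
  Route D: 0 − 4 = -4
  Route F: 4 − 0 = 4
  Route H: 1 − 3 = -2
  Route A: 2 − 2 = 0
  Route E: 3 − 1 = 2
Route F has the best Copeland score.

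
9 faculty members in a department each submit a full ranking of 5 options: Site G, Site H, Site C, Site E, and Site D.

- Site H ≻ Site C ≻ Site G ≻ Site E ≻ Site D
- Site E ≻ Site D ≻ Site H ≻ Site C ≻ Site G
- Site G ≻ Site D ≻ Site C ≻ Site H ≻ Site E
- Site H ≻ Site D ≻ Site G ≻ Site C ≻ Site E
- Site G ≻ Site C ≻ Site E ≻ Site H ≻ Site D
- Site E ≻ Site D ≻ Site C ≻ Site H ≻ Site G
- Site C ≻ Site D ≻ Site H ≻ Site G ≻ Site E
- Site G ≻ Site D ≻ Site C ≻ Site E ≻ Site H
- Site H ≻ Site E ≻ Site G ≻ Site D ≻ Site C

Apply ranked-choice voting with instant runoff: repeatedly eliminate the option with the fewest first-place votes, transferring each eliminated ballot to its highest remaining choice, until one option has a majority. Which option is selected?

Site H

Round 1: Site G 3, Site H 3, Site E 2, Site C 1, Site D 0. Site D has the fewest and is eliminated.
Round 2: Site G 3, Site H 3, Site E 2, Site C 1. Site C has the fewest and is eliminated.
Round 3: Site H 4, Site G 3, Site E 2. Site E has the fewest and is eliminated.
Round 4: Site H 6, Site G 3. Site H has a majority.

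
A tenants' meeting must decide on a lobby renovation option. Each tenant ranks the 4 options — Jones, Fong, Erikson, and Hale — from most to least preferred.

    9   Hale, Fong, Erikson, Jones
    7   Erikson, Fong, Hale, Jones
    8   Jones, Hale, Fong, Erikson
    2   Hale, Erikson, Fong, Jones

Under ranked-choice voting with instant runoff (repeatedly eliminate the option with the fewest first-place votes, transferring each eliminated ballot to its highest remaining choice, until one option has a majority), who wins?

Hale

Round 1: Hale 11, Jones 8, Erikson 7, Fong 0. Fong has the fewest and is eliminated.
Round 2: Hale 11, Jones 8, Erikson 7. Erikson has the fewest and is eliminated.
Round 3: Hale 18, Jones 8. Hale has a majority.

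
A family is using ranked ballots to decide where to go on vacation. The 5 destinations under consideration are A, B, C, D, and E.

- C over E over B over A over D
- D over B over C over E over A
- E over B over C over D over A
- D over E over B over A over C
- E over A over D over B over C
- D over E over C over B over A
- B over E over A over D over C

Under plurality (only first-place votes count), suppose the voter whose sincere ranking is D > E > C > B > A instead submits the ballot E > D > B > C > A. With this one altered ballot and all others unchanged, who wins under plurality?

E

First-place totals with the altered ballot: A 0, B 1, C 1, D 2, E 3.
The switch changes the winner from D to E.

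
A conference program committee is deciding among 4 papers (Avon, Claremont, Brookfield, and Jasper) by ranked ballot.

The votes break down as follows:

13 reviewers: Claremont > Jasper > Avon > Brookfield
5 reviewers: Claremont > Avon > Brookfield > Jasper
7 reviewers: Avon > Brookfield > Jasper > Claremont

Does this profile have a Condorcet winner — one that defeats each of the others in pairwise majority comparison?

Head-to-head results (25 voters total):
Avon vs Claremont: Claremont wins 18–7.
Avon vs Brookfield: Avon wins 25–0.
Avon vs Jasper: Jasper wins 13–12.
Claremont vs Brookfield: Claremont wins 18–7.
Claremont vs Jasper: Claremont wins 18–7.
Brookfield vs Jasper: Jasper wins 13–12.
Claremont beats each rival — Avon (18–7), Brookfield (18–7), Jasper (18–7) — so Claremont is the Condorcet winner.

Yes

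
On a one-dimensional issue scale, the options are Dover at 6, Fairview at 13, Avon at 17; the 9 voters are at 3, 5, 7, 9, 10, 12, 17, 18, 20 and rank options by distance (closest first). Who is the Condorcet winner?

With single-peaked preferences on a line, the Condorcet winner is the candidate closest to the median voter.
The median voter (position 10) is closest to Fairview at 13.
Check: Fairview vs Avon — voters closer to Fairview: 6 of 9.

Fairview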